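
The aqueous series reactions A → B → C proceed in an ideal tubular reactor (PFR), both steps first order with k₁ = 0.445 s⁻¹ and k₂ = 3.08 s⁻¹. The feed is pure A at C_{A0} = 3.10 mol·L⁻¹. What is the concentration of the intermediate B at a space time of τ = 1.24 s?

0.290 mol·L⁻¹

The intermediate concentration in a first-order A→B→C sequence is C_B = k₁C_{A0}(e^(−k₁τ) − e^(−k₂τ))/(k₂−k₁).
e^(−k₁τ) = e^(−0.445×1.24) = e^(−0.5518) = 0.5759; e^(−k₂τ) = e^(−3.819) = 0.02195.
C_B = 0.445×3.10/(3.08−0.445) × (0.5759−0.02195) = 0.5235×0.5540 = 0.2900 mol·L⁻¹.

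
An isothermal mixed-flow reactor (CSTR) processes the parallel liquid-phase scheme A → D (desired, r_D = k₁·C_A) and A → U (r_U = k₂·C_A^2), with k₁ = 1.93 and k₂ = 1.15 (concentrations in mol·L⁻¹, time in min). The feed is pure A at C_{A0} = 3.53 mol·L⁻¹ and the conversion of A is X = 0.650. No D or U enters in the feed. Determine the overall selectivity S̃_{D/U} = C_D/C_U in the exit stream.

Exit C_A = C_{A0}(1−X) = 3.53×0.350 = 1.235 mol·L⁻¹.
In a CSTR the entire volume is at exit conditions, so r_D = 1.93×1.235 = 2.385 and r_U = 1.15×1.235^2 = 1.755.
Overall selectivity = C_D/C_U = r_Dτ/(r_Uτ) = r_D/r_U = 1.36.

1.36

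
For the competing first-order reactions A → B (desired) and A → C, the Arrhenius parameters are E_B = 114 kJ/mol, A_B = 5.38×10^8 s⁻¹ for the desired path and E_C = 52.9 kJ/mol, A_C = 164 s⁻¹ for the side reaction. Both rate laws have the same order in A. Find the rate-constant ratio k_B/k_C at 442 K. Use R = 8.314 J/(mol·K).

With equal orders, S_{B/C} = k_B/k_C = (A_B/A_C)·exp[(E_C−E_B)/(RT)].
(E_C−E_B)/(RT) = (52.9−114)×10³/(8.314×442) = -61100/3675 = -16.63.
k_B/k_C = (5.38×10^8/164)·exp(-16.63) = 3.280×10^6 × 6.013×10^-8 = 0.197.
Since E_B > E_C, raising the temperature improves selectivity toward B.

0.197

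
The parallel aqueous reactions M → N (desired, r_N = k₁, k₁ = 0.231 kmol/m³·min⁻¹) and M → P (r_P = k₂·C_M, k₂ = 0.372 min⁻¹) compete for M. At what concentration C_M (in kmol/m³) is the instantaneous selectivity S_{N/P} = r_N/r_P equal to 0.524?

1.19 kmol/m³

S_{N/P} = (k₁/k₂)·C_M⁻¹ ⇒ C_M = (S·k₂/k₁)^(-1).
= (0.524×0.372/0.231)^(-1) = (0.8438)^(-1) = 1.19 kmol/m³.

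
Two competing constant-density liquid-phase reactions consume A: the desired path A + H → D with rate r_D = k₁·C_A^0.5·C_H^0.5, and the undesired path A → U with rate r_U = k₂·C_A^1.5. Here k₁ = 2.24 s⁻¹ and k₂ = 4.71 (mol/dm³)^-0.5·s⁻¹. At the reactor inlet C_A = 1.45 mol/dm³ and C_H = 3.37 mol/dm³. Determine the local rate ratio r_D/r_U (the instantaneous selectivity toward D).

0.602

S_{D/U} = r_D/r_U = (k₁·C_A^0.5·C_H^0.5)/(k₂·C_A^1.5) = (k₁/k₂)·C_A⁻¹·C_H^0.5.
= (2.24×1.450^0.5×3.370^0.5) / (4.71×1.450^1.5) = 4.952/8.224 = 0.602.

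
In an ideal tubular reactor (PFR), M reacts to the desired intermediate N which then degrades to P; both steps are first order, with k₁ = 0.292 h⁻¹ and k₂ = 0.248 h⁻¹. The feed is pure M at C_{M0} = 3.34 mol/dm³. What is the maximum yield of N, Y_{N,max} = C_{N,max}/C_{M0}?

0.398

Evaluating C_N at τ_opt = ln(k₂/k₁)/(k₂−k₁) gives C_{N,max}/C_{M0} = (k₁/k₂)^[k₂/(k₂−k₁)].
= (0.292/0.248)^(0.248/(0.248−0.292)) = (1.177)^(-5.636) = 0.3983.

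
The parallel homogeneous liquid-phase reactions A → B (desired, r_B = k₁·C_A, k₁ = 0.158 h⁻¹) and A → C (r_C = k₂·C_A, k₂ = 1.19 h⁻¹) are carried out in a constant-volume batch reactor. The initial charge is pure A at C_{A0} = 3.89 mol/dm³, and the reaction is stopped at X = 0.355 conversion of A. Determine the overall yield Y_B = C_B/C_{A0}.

0.0416

C_A = C_{A0}(1−X) = 2.509 mol/dm³.
Both paths are first order in A, so the instantaneous fraction to B is constant: dC_B/d(−C_A) = k₁/(k₁+k₂) = 0.1172.
C_B = 0.1172·(C_{A0}−C_A) = 0.1172×1.381 = 0.162 mol/dm³.
Y_B = C_B/C_{A0} = 0.1619/3.89 = 0.0416.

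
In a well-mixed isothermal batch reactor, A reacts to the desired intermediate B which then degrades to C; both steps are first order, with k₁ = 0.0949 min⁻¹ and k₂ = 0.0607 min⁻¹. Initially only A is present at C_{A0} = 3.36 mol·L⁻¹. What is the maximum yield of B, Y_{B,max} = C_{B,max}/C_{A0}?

For a first-order series the maximum intermediate yield is C_{B,max}/C_{A0} = (k₁/k₂)^[k₂/(k₂−k₁)].
= (0.0949/0.0607)^(0.0607/(0.0607−0.0949)) = (1.563)^(-1.775) = 0.4524.

0.452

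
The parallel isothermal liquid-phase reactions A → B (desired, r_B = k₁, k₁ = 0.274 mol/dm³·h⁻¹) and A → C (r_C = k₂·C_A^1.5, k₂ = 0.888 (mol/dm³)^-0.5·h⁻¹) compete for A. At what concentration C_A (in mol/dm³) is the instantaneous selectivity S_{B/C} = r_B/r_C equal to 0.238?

S_{B/C} = (k₁/k₂)·C_A^-1.5 ⇒ C_A = (S·k₂/k₁)^(1/(-1.5)).
= (0.238×0.888/0.274)^(-0.6667) = (0.7713)^(-0.6667) = 1.19 mol/dm³.

1.19 mol/dm³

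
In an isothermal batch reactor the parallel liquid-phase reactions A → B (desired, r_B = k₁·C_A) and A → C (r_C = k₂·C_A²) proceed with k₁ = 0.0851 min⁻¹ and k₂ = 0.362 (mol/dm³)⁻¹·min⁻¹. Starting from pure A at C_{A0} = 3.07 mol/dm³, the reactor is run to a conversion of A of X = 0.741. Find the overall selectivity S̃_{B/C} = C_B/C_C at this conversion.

0.137

C_A = C_{A0}(1−X) = 0.7951 mol/dm³.
Along a PFR/batch, dC_B/dC_A = −r_B/(r_B+r_C) = −k₁/(k₁+k₂·C_A).
Integrating from C_{A0} to C_A: C_B = (0.0851/0.362)·ln[(0.0851+0.362·3.07)/(0.0851+0.362·0.795)] = 0.2351·ln(1.196/0.3729) = 0.2740 mol/dm³.
C_C = (C_{A0}−C_A)−C_B = 2.001 mol/dm³; S̃_{B/C} = 0.2740/2.001 = 0.137.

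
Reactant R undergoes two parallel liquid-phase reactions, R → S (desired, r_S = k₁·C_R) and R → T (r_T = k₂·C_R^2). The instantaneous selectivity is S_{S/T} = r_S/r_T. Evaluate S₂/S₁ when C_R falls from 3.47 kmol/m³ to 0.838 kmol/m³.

S_{S/T} = (k₁/k₂)·C_R⁻¹, so S₂/S₁ = (C_{R,2}/C_{R,1})⁻¹.
= 3.47/0.838 = 4.14.
Selectivity toward S rises as C_R falls — low-concentration operation is favoured.

4.14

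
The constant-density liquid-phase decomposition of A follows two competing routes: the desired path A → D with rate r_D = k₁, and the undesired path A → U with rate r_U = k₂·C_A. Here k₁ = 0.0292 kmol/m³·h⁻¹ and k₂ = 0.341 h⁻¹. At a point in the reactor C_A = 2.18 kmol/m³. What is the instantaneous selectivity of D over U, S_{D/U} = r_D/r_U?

0.0393

S_{D/U} = r_D/r_U = (k₁)/(k₂·C_A) = (k₁/k₂)·C_A⁻¹.
= (0.0292) / (0.341×2.180) = 0.02920/0.7434 = 0.0393.
The undesired path is higher order in A, so low C_A (CSTR or dilute feed) favours D.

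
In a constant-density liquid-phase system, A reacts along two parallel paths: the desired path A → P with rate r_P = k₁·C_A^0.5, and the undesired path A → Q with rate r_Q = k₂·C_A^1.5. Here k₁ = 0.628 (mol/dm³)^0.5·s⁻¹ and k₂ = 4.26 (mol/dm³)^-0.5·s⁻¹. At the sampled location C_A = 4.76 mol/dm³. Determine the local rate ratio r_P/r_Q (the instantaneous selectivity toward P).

S_{P/Q} = r_P/r_Q = (k₁·C_A^0.5)/(k₂·C_A^1.5) = (k₁/k₂)·C_A⁻¹.
= (0.628×4.760^0.5) / (4.26×4.760^1.5) = 1.370/44.24 = 0.0310.
The undesired path is higher order in A, so low C_A (CSTR or dilute feed) favours P.

0.0310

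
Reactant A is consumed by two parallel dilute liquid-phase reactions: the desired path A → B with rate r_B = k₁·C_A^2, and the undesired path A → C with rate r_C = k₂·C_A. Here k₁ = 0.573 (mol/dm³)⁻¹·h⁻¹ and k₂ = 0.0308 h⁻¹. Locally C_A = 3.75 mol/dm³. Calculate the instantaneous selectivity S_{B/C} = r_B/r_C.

69.8

S_{B/C} = r_B/r_C = (k₁·C_A^2)/(k₂·C_A) = (k₁/k₂)·C_A.
= (0.573×3.750^2) / (0.0308×3.750) = 8.058/0.1155 = 69.8.
Since the desired path is higher order in A, keeping C_A high (PFR or concentrated feed) favours B.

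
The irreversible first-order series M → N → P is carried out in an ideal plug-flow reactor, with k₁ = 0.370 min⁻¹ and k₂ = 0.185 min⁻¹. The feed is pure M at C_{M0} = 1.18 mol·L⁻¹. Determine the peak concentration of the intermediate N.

Evaluating C_N at τ_opt = ln(k₂/k₁)/(k₂−k₁) gives C_{N,max}/C_{M0} = (k₁/k₂)^[k₂/(k₂−k₁)].
= (0.370/0.185)^(0.185/(0.185−0.370)) = (2.000)^(-1.000) = 0.5000.
C_{N,max} = 0.5000×1.18 = 0.590 mol·L⁻¹.

0.590 mol·L⁻¹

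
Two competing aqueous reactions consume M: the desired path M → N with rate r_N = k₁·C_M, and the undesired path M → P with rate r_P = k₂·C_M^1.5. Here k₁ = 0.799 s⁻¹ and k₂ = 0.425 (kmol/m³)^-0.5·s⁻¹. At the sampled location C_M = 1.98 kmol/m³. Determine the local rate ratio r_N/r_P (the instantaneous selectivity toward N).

S_{N/P} = r_N/r_P = (k₁·C_M)/(k₂·C_M^1.5) = (k₁/k₂)·C_M^-0.5.
= (0.799×1.980) / (0.425×1.980^1.5) = 1.582/1.184 = 1.34.
The undesired path is higher order in M, so low C_M (CSTR or dilute feed) favours N.

1.34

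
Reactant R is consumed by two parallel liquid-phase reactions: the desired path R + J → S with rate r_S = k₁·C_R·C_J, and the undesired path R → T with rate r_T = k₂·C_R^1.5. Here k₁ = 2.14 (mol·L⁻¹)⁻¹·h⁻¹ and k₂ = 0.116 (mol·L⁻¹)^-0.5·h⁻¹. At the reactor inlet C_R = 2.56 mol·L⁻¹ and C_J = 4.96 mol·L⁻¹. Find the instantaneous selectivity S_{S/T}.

57.2

S_{S/T} = r_S/r_T = (k₁·C_R·C_J)/(k₂·C_R^1.5) = (k₁/k₂)·C_R^-0.5·C_J.
= (2.14×2.560×4.960) / (0.116×2.560^1.5) = 27.17/0.4751 = 57.2.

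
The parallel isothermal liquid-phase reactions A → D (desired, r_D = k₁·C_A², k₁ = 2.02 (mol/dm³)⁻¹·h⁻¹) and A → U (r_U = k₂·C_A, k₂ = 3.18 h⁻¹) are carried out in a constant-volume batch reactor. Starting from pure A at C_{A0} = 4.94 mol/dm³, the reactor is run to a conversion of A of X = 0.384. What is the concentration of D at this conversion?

1.36 mol/dm³

C_A = C_{A0}(1−X) = 3.043 mol/dm³.
Along a PFR/batch, dC_U/dC_A = −r_U/(r_D+r_U) = −k₂/(k₂+k₁·C_A).
Integrating from C_{A0} to C_A: C_U = (3.18/2.02)·ln[(3.18+2.02·4.94)/(3.18+2.02·3.04)] = 1.574·ln(13.16/9.327) = 0.5418 mol/dm³.
Then C_D = (C_{A0}−C_A) − C_U = 1.897 − 0.5418 = 1.355 mol/dm³.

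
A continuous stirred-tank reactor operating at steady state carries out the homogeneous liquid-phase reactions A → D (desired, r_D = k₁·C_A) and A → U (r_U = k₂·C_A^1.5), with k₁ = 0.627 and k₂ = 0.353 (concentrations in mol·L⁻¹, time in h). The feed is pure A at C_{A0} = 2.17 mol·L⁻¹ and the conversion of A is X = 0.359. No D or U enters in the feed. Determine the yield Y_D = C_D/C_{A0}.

0.216

Exit C_A = C_{A0}(1−X) = 2.17×0.641 = 1.391 mol·L⁻¹.
A CSTR operates uniformly at the exit composition, giving r_D = 0.8721 and r_U = 0.5791 (each k·C_A^n at C_A = 1.391).
Fraction of consumed A going to D: r_D/(r_D+r_U) = 0.6010.
C_D = 0.6010·C_{A0}·X = 0.6010×2.17×0.359 = 0.468 mol·L⁻¹; Y_D = C_D/C_{A0} = 0.216.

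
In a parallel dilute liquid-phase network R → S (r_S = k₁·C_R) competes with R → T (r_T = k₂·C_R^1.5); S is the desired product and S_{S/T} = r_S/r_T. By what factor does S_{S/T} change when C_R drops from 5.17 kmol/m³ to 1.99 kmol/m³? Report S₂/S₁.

1.61

S_{S/T} = (k₁/k₂)·C_R^-0.5, so S₂/S₁ = (C_{R,2}/C_{R,1})^-0.5.
= (1.99/5.17)^(-0.5) = (0.3849)^(-0.5) = 1.61.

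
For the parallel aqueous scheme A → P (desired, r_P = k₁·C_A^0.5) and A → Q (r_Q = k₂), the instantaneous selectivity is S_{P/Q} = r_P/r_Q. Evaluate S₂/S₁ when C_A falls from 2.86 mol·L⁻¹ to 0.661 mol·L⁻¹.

0.481

S_{P/Q} = (k₁/k₂)·C_A^0.5, so S₂/S₁ = (C_{A,2}/C_{A,1})^0.5.
= (0.661/2.86)^0.5 = (0.2311)^0.5 = 0.481.
Selectivity toward P falls as C_A falls — high-concentration operation is favoured.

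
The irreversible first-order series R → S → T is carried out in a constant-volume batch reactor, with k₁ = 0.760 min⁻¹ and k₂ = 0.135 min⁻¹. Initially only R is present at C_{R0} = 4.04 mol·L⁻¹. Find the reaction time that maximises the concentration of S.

2.76 min

The intermediate peaks when r₁ = r₂, i.e. k₁e^(−k₁t) = k₂e^(−k₂t), giving t_opt = ln(k₂/k₁)/(k₂−k₁).
= ln(0.135/0.760)/(0.135−0.760) = ln(0.1776)/-0.6250 = -1.728/-0.6250 = 2.76 min.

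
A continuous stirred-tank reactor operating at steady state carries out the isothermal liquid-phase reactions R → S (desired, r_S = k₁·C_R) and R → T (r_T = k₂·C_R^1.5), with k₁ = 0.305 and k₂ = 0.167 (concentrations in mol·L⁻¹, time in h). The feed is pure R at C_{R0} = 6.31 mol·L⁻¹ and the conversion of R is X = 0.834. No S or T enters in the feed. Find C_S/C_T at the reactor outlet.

Exit C_R = C_{R0}(1−X) = 6.31×0.166 = 1.047 mol·L⁻¹.
A CSTR operates uniformly at the exit composition, giving r_S = 0.3195 and r_T = 0.1790 (each k·C_R^n at C_R = 1.047).
Overall selectivity = C_S/C_T = r_Sτ/(r_Tτ) = r_S/r_T = 1.78.

1.78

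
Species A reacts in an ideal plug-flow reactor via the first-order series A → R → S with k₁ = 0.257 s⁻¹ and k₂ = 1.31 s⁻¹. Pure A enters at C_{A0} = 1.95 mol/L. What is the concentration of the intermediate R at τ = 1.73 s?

0.256 mol/L

Solving the coupled first-order balances gives C_R(τ) = [k₁/(k₂−k₁)]·C_{A0}·(e^(−k₁τ) − e^(−k₂τ)).
e^(−k₁τ) = e^(−0.257×1.73) = e^(−0.4446) = 0.6411; e^(−k₂τ) = e^(−2.266) = 0.1037.
C_R = 0.257×1.95/(1.31−0.257) × (0.6411−0.1037) = 0.4759×0.5374 = 0.2558 mol/L.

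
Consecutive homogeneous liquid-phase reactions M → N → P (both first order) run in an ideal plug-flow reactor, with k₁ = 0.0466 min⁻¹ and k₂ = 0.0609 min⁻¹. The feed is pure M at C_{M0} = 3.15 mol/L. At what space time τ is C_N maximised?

18.7 min

The intermediate peaks when r₁ = r₂, i.e. k₁e^(−k₁τ) = k₂e^(−k₂τ), giving τ_opt = ln(k₂/k₁)/(k₂−k₁).
= ln(0.0609/0.0466)/(0.0609−0.0466) = ln(1.307)/0.01430 = 0.2676/0.01430 = 18.7 min.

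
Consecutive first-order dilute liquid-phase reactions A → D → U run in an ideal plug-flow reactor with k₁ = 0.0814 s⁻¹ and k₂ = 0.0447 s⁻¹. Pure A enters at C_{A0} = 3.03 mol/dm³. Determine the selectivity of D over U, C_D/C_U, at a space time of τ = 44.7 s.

Solving the coupled first-order balances gives C_D(τ) = [k₁/(k₂−k₁)]·C_{A0}·(e^(−k₁τ) − e^(−k₂τ)).
e^(−k₁τ) = e^(−0.0814×44.7) = e^(−3.639) = 0.02629; e^(−k₂τ) = e^(−1.998) = 0.1356.
C_D = 0.0814×3.03/(0.0447−0.0814) × (0.02629−0.1356) = (-6.720)×(-0.1093) = 0.7346 mol/dm³.
C_A = C_{A0}e^(−k₁τ) = 0.07966 mol/dm³, so C_U = C_{A0}−C_A−C_D = 2.216 mol/dm³; C_D/C_U = 0.332.

0.332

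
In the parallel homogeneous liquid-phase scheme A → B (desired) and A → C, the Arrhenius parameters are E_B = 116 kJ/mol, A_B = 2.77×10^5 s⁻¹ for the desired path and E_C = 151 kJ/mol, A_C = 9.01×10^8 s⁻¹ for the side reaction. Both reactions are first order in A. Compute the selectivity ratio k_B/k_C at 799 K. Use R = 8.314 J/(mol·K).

0.0597

k_B/k_C = (A_B/A_C)·exp[−(E_B−E_C)/(RT)] = (A_B/A_C)·exp[(E_C−E_B)/(RT)].
(E_C−E_B)/(RT) = (151−116)×10³/(8.314×799) = 35000/6643 = 5.269.
k_B/k_C = (2.77×10^5/9.01×10^8)·exp(5.269) = 3.074×10^-4 × 194.2 = 0.0597.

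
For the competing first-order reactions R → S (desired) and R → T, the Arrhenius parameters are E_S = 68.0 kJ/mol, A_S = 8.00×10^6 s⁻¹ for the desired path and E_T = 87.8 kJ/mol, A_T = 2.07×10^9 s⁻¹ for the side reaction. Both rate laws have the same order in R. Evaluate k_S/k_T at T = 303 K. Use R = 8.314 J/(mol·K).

k_S/k_T = (A_S/A_T)·exp[−(E_S−E_T)/(RT)] = (A_S/A_T)·exp[(E_T−E_S)/(RT)].
(E_T−E_S)/(RT) = (87.8−68.0)×10³/(8.314×303) = 19800/2519 = 7.860.
k_S/k_T = (8.00×10^6/2.07×10^9)·exp(7.860) = 0.003865 × 2591 = 10.0.

10.0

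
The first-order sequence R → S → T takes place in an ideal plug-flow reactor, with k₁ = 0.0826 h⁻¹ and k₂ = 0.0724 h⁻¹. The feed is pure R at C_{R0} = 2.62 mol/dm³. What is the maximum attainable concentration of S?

At the optimum, C_{S,max}/C_{R0} = (k₁/k₂)^[k₂/(k₂−k₁)].
= (0.0826/0.0724)^(0.0724/(0.0724−0.0826)) = (1.141)^(-7.098) = 0.3924.
C_{S,max} = 0.3924×2.62 = 1.03 mol/dm³.

1.03 mol/dm³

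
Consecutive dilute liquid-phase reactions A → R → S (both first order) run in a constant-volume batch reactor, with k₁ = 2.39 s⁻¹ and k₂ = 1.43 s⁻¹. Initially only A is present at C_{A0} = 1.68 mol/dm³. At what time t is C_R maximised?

0.535 s

Setting dC_R/dt = 0 gives t_opt = ln(k₂/k₁)/(k₂−k₁).
= ln(1.43/2.39)/(1.43−2.39) = ln(0.5983)/-0.9600 = -0.5136/-0.9600 = 0.535 s.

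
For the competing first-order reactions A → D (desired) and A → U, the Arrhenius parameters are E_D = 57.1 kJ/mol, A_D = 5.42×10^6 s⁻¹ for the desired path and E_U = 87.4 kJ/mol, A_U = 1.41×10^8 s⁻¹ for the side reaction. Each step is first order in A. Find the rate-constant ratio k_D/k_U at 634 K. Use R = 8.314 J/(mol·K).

With equal orders, S_{D/U} = k_D/k_U = (A_D/A_U)·exp[(E_U−E_D)/(RT)].
(E_U−E_D)/(RT) = (87.4−57.1)×10³/(8.314×634) = 30300/5271 = 5.748.
k_D/k_U = (5.42×10^6/1.41×10^8)·exp(5.748) = 0.03844 × 313.7 = 12.1.
Since E_D < E_U, lowering the temperature improves selectivity toward D.

12.1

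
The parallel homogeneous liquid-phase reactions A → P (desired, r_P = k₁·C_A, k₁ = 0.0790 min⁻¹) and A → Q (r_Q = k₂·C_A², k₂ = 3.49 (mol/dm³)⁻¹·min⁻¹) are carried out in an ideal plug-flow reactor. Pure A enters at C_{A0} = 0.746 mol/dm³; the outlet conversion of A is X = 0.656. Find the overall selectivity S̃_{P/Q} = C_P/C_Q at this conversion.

C_A = C_{A0}(1−X) = 0.2566 mol/dm³.
Along a PFR/batch, dC_P/dC_A = −r_P/(r_P+r_Q) = −k₁/(k₁+k₂·C_A).
Integrating from C_{A0} to C_A: C_P = (0.0790/3.49)·ln[(0.0790+3.49·0.746)/(0.0790+3.49·0.257)] = 0.02264·ln(2.683/0.9746) = 0.02292 mol/dm³.
C_Q = (C_{A0}−C_A)−C_P = 0.4665 mol/dm³; S̃_{P/Q} = 0.02292/0.4665 = 0.0491.

0.0491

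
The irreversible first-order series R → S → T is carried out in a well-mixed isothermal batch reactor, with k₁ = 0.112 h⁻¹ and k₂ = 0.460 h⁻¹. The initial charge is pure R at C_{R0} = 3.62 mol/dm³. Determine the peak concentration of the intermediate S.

For a first-order series the maximum intermediate yield is C_{S,max}/C_{R0} = (k₁/k₂)^[k₂/(k₂−k₁)].
= (0.112/0.460)^(0.460/(0.460−0.112)) = (0.2435)^(1.322) = 0.1545.
C_{S,max} = 0.1545×3.62 = 0.559 mol/dm³.

0.559 mol/dm³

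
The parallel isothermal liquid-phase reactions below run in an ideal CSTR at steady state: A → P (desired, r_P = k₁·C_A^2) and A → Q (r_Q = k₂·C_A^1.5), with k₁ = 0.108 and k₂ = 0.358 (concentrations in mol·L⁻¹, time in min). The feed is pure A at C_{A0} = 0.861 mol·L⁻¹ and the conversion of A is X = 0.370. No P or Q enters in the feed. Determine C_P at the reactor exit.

Exit C_A = C_{A0}(1−X) = 0.861×0.630 = 0.5424 mol·L⁻¹.
In a CSTR the entire volume is at exit conditions, so r_P = 0.108×0.5424^2 = 0.03178 and r_Q = 0.358×0.5424^1.5 = 0.1430.
Fraction of consumed A going to P: r_P/(r_P+r_Q) = 0.1818.
C_P = 0.1818·C_{A0}·X = 0.1818×0.861×0.370 = 0.0579 mol·L⁻¹.

0.0579 mol·L⁻¹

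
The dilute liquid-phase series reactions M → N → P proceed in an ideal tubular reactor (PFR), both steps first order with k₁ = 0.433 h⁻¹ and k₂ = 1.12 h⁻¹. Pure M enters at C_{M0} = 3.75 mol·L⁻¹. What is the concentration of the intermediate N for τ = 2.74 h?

Solving the coupled first-order balances gives C_N(τ) = [k₁/(k₂−k₁)]·C_{M0}·(e^(−k₁τ) − e^(−k₂τ)).
e^(−k₁τ) = e^(−0.433×2.74) = e^(−1.186) = 0.3053; e^(−k₂τ) = e^(−3.069) = 0.04648.
C_N = 0.433×3.75/(1.12−0.433) × (0.3053−0.04648) = 2.364×0.2588 = 0.6118 mol·L⁻¹.

0.612 mol·L⁻¹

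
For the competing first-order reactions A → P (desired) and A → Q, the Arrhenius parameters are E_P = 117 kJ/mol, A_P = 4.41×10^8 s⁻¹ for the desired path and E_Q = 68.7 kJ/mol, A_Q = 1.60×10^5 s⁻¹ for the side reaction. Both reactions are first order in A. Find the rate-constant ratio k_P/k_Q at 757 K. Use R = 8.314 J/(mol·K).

k_P/k_Q = (A_P/A_Q)·exp[−(E_P−E_Q)/(RT)] = (A_P/A_Q)·exp[(E_Q−E_P)/(RT)].
(E_Q−E_P)/(RT) = (68.7−117)×10³/(8.314×757) = -48300/6294 = -7.674.
k_P/k_Q = (4.41×10^8/1.60×10^5)·exp(-7.674) = 2756 × 4.646×10^-4 = 1.28.

1.28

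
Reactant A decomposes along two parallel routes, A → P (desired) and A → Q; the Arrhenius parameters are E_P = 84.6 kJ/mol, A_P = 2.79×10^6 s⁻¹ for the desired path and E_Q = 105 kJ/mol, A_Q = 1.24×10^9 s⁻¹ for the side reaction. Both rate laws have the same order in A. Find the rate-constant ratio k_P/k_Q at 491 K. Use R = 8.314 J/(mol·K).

With equal orders, S_{P/Q} = k_P/k_Q = (A_P/A_Q)·exp[(E_Q−E_P)/(RT)].
(E_Q−E_P)/(RT) = (105−84.6)×10³/(8.314×491) = 20400/4082 = 4.997.
k_P/k_Q = (2.79×10^6/1.24×10^9)·exp(4.997) = 0.002250 × 148.0 = 0.333.

0.333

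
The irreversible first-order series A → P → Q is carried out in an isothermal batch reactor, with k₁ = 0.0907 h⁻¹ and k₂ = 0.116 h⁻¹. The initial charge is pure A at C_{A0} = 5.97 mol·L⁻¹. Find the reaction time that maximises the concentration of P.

9.72 h

Setting dC_P/dt = 0 gives t_opt = ln(k₂/k₁)/(k₂−k₁).
= ln(0.116/0.0907)/(0.116−0.0907) = ln(1.279)/0.02530 = 0.2460/0.02530 = 9.72 h.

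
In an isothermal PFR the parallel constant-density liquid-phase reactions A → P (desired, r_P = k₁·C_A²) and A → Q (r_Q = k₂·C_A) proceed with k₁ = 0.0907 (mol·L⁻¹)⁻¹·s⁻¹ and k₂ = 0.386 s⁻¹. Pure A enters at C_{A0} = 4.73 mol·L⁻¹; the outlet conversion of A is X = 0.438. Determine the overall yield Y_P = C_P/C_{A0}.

0.202

C_A = C_{A0}(1−X) = 2.658 mol·L⁻¹.
Along a PFR/batch, dC_Q/dC_A = −r_Q/(r_P+r_Q) = −k₂/(k₂+k₁·C_A).
Integrating from C_{A0} to C_A: C_Q = (0.386/0.0907)·ln[(0.386+0.0907·4.73)/(0.386+0.0907·2.66)] = 4.256·ln(0.8150/0.6271) = 1.115 mol·L⁻¹.
Then C_P = (C_{A0}−C_A) − C_Q = 2.072 − 1.115 = 0.9563 mol·L⁻¹.
Y_P = C_P/C_{A0} = 0.9563/4.73 = 0.202.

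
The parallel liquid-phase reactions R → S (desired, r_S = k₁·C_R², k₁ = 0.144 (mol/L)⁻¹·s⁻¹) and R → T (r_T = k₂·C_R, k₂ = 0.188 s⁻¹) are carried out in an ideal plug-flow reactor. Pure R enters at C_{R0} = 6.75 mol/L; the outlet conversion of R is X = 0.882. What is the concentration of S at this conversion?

4.20 mol/L

C_R = C_{R0}(1−X) = 0.7965 mol/L.
Along a PFR/batch, dC_T/dC_R = −r_T/(r_S+r_T) = −k₂/(k₂+k₁·C_R).
Integrating from C_{R0} to C_R: C_T = (0.188/0.144)·ln[(0.188+0.144·6.75)/(0.188+0.144·0.796)] = 1.306·ln(1.160/0.3027) = 1.754 mol/L.
Then C_S = (C_{R0}−C_R) − C_T = 5.954 − 1.754 = 4.200 mol/L.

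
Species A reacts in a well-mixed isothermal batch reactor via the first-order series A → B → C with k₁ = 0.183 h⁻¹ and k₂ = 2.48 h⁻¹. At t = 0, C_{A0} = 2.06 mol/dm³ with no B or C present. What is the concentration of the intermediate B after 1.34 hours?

0.123 mol/dm³

For first-order series with pure A initially, C_B(t) = k₁C_{A0}/(k₂−k₁)·(e^(−k₁t) − e^(−k₂t)).
e^(−k₁t) = e^(−0.183×1.34) = e^(−0.2452) = 0.7825; e^(−k₂t) = e^(−3.323) = 0.03604.
C_B = 0.183×2.06/(2.48−0.183) × (0.7825−0.03604) = 0.1641×0.7465 = 0.1225 mol/dm³.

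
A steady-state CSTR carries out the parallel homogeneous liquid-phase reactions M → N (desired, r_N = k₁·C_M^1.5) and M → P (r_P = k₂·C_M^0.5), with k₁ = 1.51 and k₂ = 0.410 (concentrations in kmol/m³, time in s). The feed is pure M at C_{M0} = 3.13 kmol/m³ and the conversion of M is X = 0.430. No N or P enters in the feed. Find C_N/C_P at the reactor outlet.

Exit C_M = C_{M0}(1−X) = 3.13×0.570 = 1.784 kmol/m³.
In a CSTR the entire volume is at exit conditions, so r_N = 1.51×1.784^1.5 = 3.598 and r_P = 0.410×1.784^0.5 = 0.5476.
Overall selectivity = C_N/C_P = r_Nτ/(r_Pτ) = r_N/r_P = 6.57.

6.57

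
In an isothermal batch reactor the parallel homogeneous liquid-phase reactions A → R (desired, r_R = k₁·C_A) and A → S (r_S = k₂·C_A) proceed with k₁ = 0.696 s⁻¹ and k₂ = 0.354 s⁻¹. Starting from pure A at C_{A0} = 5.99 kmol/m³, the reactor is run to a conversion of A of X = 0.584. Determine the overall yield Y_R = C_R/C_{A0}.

0.387

C_A = C_{A0}(1−X) = 2.492 kmol/m³.
Both paths are first order in A, so the instantaneous fraction to R is constant: dC_R/d(−C_A) = k₁/(k₁+k₂) = 0.6629.
C_R = 0.6629·(C_{A0}−C_A) = 0.6629×3.498 = 2.32 kmol/m³.
Y_R = C_R/C_{A0} = 2.319/5.99 = 0.387.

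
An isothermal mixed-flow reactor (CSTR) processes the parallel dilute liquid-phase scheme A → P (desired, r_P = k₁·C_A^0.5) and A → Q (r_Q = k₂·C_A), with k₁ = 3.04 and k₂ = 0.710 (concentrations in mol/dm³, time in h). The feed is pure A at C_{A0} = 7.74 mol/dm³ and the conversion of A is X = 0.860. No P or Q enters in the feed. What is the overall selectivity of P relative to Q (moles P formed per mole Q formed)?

Exit C_A = C_{A0}(1−X) = 7.74×0.140 = 1.084 mol/dm³.
In a CSTR the entire volume is at exit conditions, so r_P = 3.04×1.084^0.5 = 3.165 and r_Q = 0.710×1.084 = 0.7694.
Overall selectivity = C_P/C_Q = r_Pτ/(r_Qτ) = r_P/r_Q = 4.11.

4.11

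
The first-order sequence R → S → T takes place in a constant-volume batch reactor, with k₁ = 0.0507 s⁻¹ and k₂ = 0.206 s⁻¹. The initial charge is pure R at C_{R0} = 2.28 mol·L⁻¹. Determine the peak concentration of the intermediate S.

0.355 mol·L⁻¹

Evaluating C_S at t_opt = ln(k₂/k₁)/(k₂−k₁) gives C_{S,max}/C_{R0} = (k₁/k₂)^[k₂/(k₂−k₁)].
= (0.0507/0.206)^(0.206/(0.206−0.0507)) = (0.2461)^(1.326) = 0.1557.
C_{S,max} = 0.1557×2.28 = 0.355 mol·L⁻¹.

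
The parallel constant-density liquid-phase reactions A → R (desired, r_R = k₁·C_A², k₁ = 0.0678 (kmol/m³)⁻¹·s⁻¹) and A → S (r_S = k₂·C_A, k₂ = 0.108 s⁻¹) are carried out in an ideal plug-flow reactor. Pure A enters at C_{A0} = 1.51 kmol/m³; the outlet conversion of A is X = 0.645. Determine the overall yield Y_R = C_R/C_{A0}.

C_A = C_{A0}(1−X) = 0.5361 kmol/m³.
Along a PFR/batch, dC_S/dC_A = −r_S/(r_R+r_S) = −k₂/(k₂+k₁·C_A).
Integrating from C_{A0} to C_A: C_S = (0.108/0.0678)·ln[(0.108+0.0678·1.51)/(0.108+0.0678·0.536)] = 1.593·ln(0.2104/0.1443) = 0.6001 kmol/m³.
Then C_R = (C_{A0}−C_A) − C_S = 0.9739 − 0.6001 = 0.3739 kmol/m³.
Y_R = C_R/C_{A0} = 0.3739/1.51 = 0.248.

0.248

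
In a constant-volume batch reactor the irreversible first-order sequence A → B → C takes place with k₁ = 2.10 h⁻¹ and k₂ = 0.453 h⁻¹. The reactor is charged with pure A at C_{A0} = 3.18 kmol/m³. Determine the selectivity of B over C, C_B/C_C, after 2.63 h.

0.623

The intermediate concentration in a first-order A→B→C sequence is C_B = k₁C_{A0}(e^(−k₁t) − e^(−k₂t))/(k₂−k₁).
e^(−k₁t) = e^(−2.10×2.63) = e^(−5.523) = 0.003994; e^(−k₂t) = e^(−1.191) = 0.3038.
C_B = 2.10×3.18/(0.453−2.10) × (0.003994−0.3038) = (-4.055)×(-0.2998) = 1.216 kmol/m³.
C_A = C_{A0}e^(−k₁t) = 0.01270 kmol/m³, so C_C = C_{A0}−C_A−C_B = 1.952 kmol/m³; C_B/C_C = 0.623.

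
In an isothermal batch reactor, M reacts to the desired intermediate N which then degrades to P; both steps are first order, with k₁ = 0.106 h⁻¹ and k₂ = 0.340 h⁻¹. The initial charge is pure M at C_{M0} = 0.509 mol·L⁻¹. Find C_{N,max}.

0.0936 mol·L⁻¹

At the optimum, C_{N,max}/C_{M0} = (k₁/k₂)^[k₂/(k₂−k₁)].
= (0.106/0.340)^(0.340/(0.340−0.106)) = (0.3118)^(1.453) = 0.1839.
C_{N,max} = 0.1839×0.509 = 0.0936 mol·L⁻¹.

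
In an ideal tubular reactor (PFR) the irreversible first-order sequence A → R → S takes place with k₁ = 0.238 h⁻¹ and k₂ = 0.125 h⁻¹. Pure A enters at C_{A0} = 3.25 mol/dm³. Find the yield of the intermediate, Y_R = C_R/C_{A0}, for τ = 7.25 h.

0.476

Solving the coupled first-order balances gives C_R(τ) = [k₁/(k₂−k₁)]·C_{A0}·(e^(−k₁τ) − e^(−k₂τ)).
e^(−k₁τ) = e^(−0.238×7.25) = e^(−1.725) = 0.1781; e^(−k₂τ) = e^(−0.9062) = 0.4040.
C_R = 0.238×3.25/(0.125−0.238) × (0.1781−0.4040) = (-6.845)×(-0.2260) = 1.547 mol/dm³.
Y_R = C_R/C_{A0} = 1.547/3.25 = 0.476.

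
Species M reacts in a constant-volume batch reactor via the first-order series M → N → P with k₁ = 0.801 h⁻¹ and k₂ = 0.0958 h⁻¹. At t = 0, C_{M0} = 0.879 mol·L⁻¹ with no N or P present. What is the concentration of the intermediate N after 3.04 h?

For first-order series with pure M initially, C_N(t) = k₁C_{M0}/(k₂−k₁)·(e^(−k₁t) − e^(−k₂t)).
e^(−k₁t) = e^(−0.801×3.04) = e^(−2.435) = 0.08759; e^(−k₂t) = e^(−0.2912) = 0.7473.
C_N = 0.801×0.879/(0.0958−0.801) × (0.08759−0.7473) = (-0.9984)×(-0.6597) = 0.6587 mol·L⁻¹.

0.659 mol·L⁻¹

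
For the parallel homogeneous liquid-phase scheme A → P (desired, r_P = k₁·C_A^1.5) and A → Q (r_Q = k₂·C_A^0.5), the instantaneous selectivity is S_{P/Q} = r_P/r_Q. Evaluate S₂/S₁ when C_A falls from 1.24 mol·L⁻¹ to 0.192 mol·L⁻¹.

S_{P/Q} = (k₁/k₂)·C_A, so S₂/S₁ = (C_{A,2}/C_{A,1}).
= 0.192/1.24 = 0.155.

0.155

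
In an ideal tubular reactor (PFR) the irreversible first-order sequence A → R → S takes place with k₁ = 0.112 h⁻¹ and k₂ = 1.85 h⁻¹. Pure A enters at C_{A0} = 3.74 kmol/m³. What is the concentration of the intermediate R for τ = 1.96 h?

0.187 kmol/m³

Solving the coupled first-order balances gives C_R(τ) = [k₁/(k₂−k₁)]·C_{A0}·(e^(−k₁τ) − e^(−k₂τ)).
e^(−k₁τ) = e^(−0.112×1.96) = e^(−0.2195) = 0.8029; e^(−k₂τ) = e^(−3.626) = 0.02662.
C_R = 0.112×3.74/(1.85−0.112) × (0.8029−0.02662) = 0.2410×0.7763 = 0.1871 kmol/m³.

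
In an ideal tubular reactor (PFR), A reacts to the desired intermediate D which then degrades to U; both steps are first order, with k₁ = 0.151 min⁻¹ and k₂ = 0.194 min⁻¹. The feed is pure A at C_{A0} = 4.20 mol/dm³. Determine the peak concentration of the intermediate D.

At the optimum, C_{D,max}/C_{A0} = (k₁/k₂)^[k₂/(k₂−k₁)].
= (0.151/0.194)^(0.194/(0.194−0.151)) = (0.7784)^(4.512) = 0.3229.
C_{D,max} = 0.3229×4.20 = 1.36 mol/dm³.

1.36 mol/dm³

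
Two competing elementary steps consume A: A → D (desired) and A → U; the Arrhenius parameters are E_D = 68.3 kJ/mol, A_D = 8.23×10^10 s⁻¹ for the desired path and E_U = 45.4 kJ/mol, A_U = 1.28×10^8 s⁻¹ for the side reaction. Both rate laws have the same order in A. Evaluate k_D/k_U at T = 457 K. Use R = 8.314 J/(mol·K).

1.55

Since both paths have the same order in A, the concentration cancels and S_{D/U} = k_D/k_U = (A_D/A_U)·exp[(E_U−E_D)/(RT)].
(E_U−E_D)/(RT) = (45.4−68.3)×10³/(8.314×457) = -22900/3799 = -6.027.
k_D/k_U = (8.23×10^10/1.28×10^8)·exp(-6.027) = 643.0 × 0.002412 = 1.55.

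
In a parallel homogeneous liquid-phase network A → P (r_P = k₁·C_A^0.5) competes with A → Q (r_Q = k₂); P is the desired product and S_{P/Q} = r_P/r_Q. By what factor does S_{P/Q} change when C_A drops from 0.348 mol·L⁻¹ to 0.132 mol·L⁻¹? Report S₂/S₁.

0.616

S_{P/Q} = (k₁/k₂)·C_A^0.5, so S₂/S₁ = (C_{A,2}/C_{A,1})^0.5.
= (0.132/0.348)^0.5 = (0.3793)^0.5 = 0.616.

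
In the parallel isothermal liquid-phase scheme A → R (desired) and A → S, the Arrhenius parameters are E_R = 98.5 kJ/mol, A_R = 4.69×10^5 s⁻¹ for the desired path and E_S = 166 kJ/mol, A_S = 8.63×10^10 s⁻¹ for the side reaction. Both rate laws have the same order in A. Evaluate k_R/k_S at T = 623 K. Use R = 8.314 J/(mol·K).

2.48

With equal orders, S_{R/S} = k_R/k_S = (A_R/A_S)·exp[(E_S−E_R)/(RT)].
(E_S−E_R)/(RT) = (166−98.5)×10³/(8.314×623) = 67500/5180 = 13.03.
k_R/k_S = (4.69×10^5/8.63×10^10)·exp(13.03) = 5.435×10^-6 × 4.567×10^5 = 2.48.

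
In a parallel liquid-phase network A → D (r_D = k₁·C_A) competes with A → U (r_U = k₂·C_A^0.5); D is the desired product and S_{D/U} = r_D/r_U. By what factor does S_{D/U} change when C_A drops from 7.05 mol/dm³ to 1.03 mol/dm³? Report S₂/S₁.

S_{D/U} = (k₁/k₂)·C_A^0.5, so S₂/S₁ = (C_{A,2}/C_{A,1})^0.5.
= (1.03/7.05)^0.5 = (0.1461)^0.5 = 0.382.

0.382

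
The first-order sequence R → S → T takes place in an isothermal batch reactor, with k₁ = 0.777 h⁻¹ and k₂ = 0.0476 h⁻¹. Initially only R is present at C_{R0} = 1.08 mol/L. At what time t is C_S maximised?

3.83 h

The intermediate peaks when r₁ = r₂, i.e. k₁e^(−k₁t) = k₂e^(−k₂t), giving t_opt = ln(k₂/k₁)/(k₂−k₁).
= ln(0.0476/0.777)/(0.0476−0.777) = ln(0.06126)/-0.7294 = -2.793/-0.7294 = 3.83 h.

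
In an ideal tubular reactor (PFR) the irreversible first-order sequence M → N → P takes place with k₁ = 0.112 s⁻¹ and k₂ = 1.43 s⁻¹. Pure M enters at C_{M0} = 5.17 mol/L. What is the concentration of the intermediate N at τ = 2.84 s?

For first-order series with pure M initially, C_N(τ) = k₁C_{M0}/(k₂−k₁)·(e^(−k₁τ) − e^(−k₂τ)).
e^(−k₁τ) = e^(−0.112×2.84) = e^(−0.3181) = 0.7275; e^(−k₂τ) = e^(−4.061) = 0.01723.
C_N = 0.112×5.17/(1.43−0.112) × (0.7275−0.01723) = 0.4393×0.7103 = 0.3121 mol/L.

0.312 mol/L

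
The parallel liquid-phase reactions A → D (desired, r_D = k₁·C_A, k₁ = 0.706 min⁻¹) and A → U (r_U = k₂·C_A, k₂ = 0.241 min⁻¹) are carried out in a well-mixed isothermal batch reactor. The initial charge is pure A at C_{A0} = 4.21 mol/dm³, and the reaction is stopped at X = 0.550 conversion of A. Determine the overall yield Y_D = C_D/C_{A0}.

0.410

C_A = C_{A0}(1−X) = 1.894 mol/dm³.
Both paths are first order in A, so the instantaneous fraction to D is constant: dC_D/d(−C_A) = k₁/(k₁+k₂) = 0.7455.
C_D = 0.7455·(C_{A0}−C_A) = 0.7455×2.316 = 1.73 mol/dm³.
Y_D = C_D/C_{A0} = 1.726/4.21 = 0.410.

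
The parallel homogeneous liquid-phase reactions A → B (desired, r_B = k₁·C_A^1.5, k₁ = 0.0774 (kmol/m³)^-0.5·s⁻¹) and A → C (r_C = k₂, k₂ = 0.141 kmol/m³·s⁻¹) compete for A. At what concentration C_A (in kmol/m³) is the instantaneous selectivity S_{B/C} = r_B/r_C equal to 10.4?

7.11 kmol/m³

S_{B/C} = (k₁/k₂)·C_A^1.5 ⇒ C_A = (S·k₂/k₁)^(1/1.5).
= (10.4×0.141/0.0774)^(0.6667) = (18.95)^(0.6667) = 7.11 kmol/m³.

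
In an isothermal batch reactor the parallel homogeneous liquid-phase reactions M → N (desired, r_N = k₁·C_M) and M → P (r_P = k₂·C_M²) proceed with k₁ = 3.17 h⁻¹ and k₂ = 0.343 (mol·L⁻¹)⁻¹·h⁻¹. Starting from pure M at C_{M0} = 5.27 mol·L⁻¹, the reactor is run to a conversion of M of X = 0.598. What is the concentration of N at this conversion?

C_M = C_{M0}(1−X) = 2.119 mol·L⁻¹.
Along a PFR/batch, dC_N/dC_M = −r_N/(r_N+r_P) = −k₁/(k₁+k₂·C_M).
Integrating from C_{M0} to C_M: C_N = (3.17/0.343)·ln[(3.17+0.343·5.27)/(3.17+0.343·2.12)] = 9.242·ln(4.978/3.897) = 2.263 mol·L⁻¹.

2.26 mol·L⁻¹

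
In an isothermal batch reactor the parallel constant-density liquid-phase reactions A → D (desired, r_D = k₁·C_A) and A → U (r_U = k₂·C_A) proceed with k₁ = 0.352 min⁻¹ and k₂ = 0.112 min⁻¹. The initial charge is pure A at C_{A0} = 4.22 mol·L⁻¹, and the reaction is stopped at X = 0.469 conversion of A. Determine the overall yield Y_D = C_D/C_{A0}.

C_A = C_{A0}(1−X) = 2.241 mol·L⁻¹.
Both paths are first order in A, so the instantaneous fraction to D is constant: dC_D/d(−C_A) = k₁/(k₁+k₂) = 0.7586.
C_D = 0.7586·(C_{A0}−C_A) = 0.7586×1.979 = 1.50 mol·L⁻¹.
Y_D = C_D/C_{A0} = 1.501/4.22 = 0.356.

0.356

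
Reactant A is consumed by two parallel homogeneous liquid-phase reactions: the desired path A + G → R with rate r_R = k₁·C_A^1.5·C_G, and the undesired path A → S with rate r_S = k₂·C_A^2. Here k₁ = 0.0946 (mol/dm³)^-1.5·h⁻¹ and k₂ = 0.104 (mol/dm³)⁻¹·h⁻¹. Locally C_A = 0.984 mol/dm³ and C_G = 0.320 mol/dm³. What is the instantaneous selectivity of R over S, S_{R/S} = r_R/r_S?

S_{R/S} = r_R/r_S = (k₁·C_A^1.5·C_G)/(k₂·C_A^2) = (k₁/k₂)·C_A^-0.5·C_G.
= (0.0946×0.9840^1.5×0.3200) / (0.104×0.9840^2) = 0.02955/0.1007 = 0.293.

0.293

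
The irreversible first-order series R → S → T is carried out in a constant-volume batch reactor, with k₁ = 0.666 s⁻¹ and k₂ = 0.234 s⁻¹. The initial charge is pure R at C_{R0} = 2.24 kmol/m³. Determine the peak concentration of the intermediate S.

1.27 kmol/m³

Evaluating C_S at t_opt = ln(k₂/k₁)/(k₂−k₁) gives C_{S,max}/C_{R0} = (k₁/k₂)^[k₂/(k₂−k₁)].
= (0.666/0.234)^(0.234/(0.234−0.666)) = (2.846)^(-0.5417) = 0.5675.
C_{S,max} = 0.5675×2.24 = 1.27 kmol/m³.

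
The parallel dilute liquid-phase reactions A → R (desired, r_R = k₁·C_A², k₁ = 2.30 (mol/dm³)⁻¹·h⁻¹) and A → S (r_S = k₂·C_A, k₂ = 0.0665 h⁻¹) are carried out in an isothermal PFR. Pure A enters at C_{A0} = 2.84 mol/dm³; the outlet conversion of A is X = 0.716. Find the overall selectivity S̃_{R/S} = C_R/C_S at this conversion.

C_A = C_{A0}(1−X) = 0.8066 mol/dm³.
Along a PFR/batch, dC_S/dC_A = −r_S/(r_R+r_S) = −k₂/(k₂+k₁·C_A).
Integrating from C_{A0} to C_A: C_S = (0.0665/2.30)·ln[(0.0665+2.30·2.84)/(0.0665+2.30·0.807)] = 0.02891·ln(6.598/1.922) = 0.03567 mol/dm³.
Then C_R = (C_{A0}−C_A) − C_S = 2.033 − 0.03567 = 1.998 mol/dm³.
S̃_{R/S} = C_R/C_S = 1.998/0.03567 = 56.0.

56.0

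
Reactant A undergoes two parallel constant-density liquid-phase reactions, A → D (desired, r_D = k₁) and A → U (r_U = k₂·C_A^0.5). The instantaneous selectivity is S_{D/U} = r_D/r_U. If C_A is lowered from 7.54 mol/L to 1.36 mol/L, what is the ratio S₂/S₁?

2.35

S_{D/U} = (k₁/k₂)·C_A^-0.5, so S₂/S₁ = (C_{A,2}/C_{A,1})^-0.5.
= (1.36/7.54)^(-0.5) = (0.1804)^(-0.5) = 2.35.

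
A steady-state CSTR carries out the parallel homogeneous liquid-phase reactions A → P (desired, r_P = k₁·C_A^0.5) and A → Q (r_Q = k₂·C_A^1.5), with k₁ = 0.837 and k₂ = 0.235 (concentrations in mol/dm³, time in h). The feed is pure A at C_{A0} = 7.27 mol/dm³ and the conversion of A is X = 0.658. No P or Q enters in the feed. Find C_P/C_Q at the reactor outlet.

Exit C_A = C_{A0}(1−X) = 7.27×0.342 = 2.486 mol/dm³.
A CSTR operates uniformly at the exit composition, giving r_P = 1.320 and r_Q = 0.9213 (each k·C_A^n at C_A = 2.486).
Overall selectivity = C_P/C_Q = r_Pτ/(r_Qτ) = r_P/r_Q = 1.43.

1.43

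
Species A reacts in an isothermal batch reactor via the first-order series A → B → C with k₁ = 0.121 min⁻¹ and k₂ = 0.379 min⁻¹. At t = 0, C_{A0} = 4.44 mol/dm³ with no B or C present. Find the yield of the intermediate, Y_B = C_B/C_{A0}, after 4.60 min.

The intermediate concentration in a first-order A→B→C sequence is C_B = k₁C_{A0}(e^(−k₁t) − e^(−k₂t))/(k₂−k₁).
e^(−k₁t) = e^(−0.121×4.60) = e^(−0.5566) = 0.5732; e^(−k₂t) = e^(−1.743) = 0.1749.
C_B = 0.121×4.44/(0.379−0.121) × (0.5732−0.1749) = 2.082×0.3982 = 0.8292 mol/dm³.
Y_B = C_B/C_{A0} = 0.8292/4.44 = 0.187.

0.187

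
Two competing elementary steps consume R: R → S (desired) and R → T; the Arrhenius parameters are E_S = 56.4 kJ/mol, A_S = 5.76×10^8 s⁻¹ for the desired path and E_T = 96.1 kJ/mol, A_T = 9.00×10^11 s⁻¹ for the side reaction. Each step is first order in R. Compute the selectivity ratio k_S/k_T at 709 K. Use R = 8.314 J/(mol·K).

0.538

Since both paths have the same order in R, the concentration cancels and S_{S/T} = k_S/k_T = (A_S/A_T)·exp[(E_T−E_S)/(RT)].
(E_T−E_S)/(RT) = (96.1−56.4)×10³/(8.314×709) = 39700/5895 = 6.735.
k_S/k_T = (5.76×10^8/9.00×10^11)·exp(6.735) = 6.400×10^-4 × 841.3 = 0.538.
Since E_S < E_T, lowering the temperature improves selectivity toward S.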